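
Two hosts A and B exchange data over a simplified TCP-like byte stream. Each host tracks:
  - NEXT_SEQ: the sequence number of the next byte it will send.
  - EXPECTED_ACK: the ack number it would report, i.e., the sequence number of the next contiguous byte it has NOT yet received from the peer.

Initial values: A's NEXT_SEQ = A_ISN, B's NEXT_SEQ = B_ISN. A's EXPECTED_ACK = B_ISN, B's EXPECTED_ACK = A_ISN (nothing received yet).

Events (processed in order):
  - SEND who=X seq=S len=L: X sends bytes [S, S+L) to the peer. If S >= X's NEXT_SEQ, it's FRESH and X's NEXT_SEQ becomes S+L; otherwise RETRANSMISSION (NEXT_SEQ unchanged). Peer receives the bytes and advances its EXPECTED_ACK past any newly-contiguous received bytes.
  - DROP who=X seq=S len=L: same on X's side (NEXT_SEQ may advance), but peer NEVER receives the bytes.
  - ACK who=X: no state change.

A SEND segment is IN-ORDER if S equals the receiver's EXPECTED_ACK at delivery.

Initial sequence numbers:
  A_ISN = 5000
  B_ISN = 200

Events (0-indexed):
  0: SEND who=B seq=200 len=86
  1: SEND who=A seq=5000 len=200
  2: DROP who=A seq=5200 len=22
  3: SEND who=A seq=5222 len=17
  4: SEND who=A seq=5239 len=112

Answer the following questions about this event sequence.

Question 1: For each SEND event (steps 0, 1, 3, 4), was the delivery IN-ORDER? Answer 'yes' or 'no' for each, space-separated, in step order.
Answer: yes yes no no

Derivation:
Step 0: SEND seq=200 -> in-order
Step 1: SEND seq=5000 -> in-order
Step 3: SEND seq=5222 -> out-of-order
Step 4: SEND seq=5239 -> out-of-order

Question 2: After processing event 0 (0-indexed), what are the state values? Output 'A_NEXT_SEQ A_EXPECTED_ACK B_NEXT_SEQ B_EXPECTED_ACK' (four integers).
After event 0: A_seq=5000 A_ack=286 B_seq=286 B_ack=5000

5000 286 286 5000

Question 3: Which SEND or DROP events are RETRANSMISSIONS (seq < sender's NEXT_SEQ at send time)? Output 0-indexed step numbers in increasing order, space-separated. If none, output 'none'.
Answer: none

Derivation:
Step 0: SEND seq=200 -> fresh
Step 1: SEND seq=5000 -> fresh
Step 2: DROP seq=5200 -> fresh
Step 3: SEND seq=5222 -> fresh
Step 4: SEND seq=5239 -> fresh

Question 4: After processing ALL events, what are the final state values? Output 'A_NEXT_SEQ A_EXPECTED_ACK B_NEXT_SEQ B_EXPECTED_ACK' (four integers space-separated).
After event 0: A_seq=5000 A_ack=286 B_seq=286 B_ack=5000
After event 1: A_seq=5200 A_ack=286 B_seq=286 B_ack=5200
After event 2: A_seq=5222 A_ack=286 B_seq=286 B_ack=5200
After event 3: A_seq=5239 A_ack=286 B_seq=286 B_ack=5200
After event 4: A_seq=5351 A_ack=286 B_seq=286 B_ack=5200

Answer: 5351 286 286 5200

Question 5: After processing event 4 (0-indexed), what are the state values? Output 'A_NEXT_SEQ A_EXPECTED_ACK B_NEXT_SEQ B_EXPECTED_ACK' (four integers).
After event 0: A_seq=5000 A_ack=286 B_seq=286 B_ack=5000
After event 1: A_seq=5200 A_ack=286 B_seq=286 B_ack=5200
After event 2: A_seq=5222 A_ack=286 B_seq=286 B_ack=5200
After event 3: A_seq=5239 A_ack=286 B_seq=286 B_ack=5200
After event 4: A_seq=5351 A_ack=286 B_seq=286 B_ack=5200

5351 286 286 5200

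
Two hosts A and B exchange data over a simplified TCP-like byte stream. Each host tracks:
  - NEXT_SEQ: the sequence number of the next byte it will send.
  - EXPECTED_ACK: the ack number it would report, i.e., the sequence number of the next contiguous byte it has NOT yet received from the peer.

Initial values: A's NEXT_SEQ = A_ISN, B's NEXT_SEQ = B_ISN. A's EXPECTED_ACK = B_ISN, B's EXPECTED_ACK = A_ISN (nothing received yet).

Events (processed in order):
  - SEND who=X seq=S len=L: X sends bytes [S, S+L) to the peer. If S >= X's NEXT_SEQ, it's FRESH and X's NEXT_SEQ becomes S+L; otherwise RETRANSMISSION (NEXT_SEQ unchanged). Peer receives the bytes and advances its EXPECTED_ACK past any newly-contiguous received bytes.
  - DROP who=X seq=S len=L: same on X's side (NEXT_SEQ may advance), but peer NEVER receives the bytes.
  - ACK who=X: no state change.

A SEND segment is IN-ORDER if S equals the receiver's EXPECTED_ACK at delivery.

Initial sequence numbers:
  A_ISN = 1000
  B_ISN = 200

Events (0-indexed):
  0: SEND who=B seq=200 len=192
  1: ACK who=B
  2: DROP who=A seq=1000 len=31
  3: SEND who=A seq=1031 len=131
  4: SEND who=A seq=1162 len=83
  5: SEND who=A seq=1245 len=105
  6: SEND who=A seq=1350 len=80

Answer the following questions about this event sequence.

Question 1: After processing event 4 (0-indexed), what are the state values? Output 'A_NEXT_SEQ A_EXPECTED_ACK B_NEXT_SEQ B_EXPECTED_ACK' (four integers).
After event 0: A_seq=1000 A_ack=392 B_seq=392 B_ack=1000
After event 1: A_seq=1000 A_ack=392 B_seq=392 B_ack=1000
After event 2: A_seq=1031 A_ack=392 B_seq=392 B_ack=1000
After event 3: A_seq=1162 A_ack=392 B_seq=392 B_ack=1000
After event 4: A_seq=1245 A_ack=392 B_seq=392 B_ack=1000

1245 392 392 1000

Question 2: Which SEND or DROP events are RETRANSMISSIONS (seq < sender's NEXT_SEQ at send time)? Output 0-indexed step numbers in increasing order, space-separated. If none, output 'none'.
Answer: none

Derivation:
Step 0: SEND seq=200 -> fresh
Step 2: DROP seq=1000 -> fresh
Step 3: SEND seq=1031 -> fresh
Step 4: SEND seq=1162 -> fresh
Step 5: SEND seq=1245 -> fresh
Step 6: SEND seq=1350 -> fresh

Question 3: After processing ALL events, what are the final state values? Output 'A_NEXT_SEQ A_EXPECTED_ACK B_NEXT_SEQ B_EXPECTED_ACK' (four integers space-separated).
Answer: 1430 392 392 1000

Derivation:
After event 0: A_seq=1000 A_ack=392 B_seq=392 B_ack=1000
After event 1: A_seq=1000 A_ack=392 B_seq=392 B_ack=1000
After event 2: A_seq=1031 A_ack=392 B_seq=392 B_ack=1000
After event 3: A_seq=1162 A_ack=392 B_seq=392 B_ack=1000
After event 4: A_seq=1245 A_ack=392 B_seq=392 B_ack=1000
After event 5: A_seq=1350 A_ack=392 B_seq=392 B_ack=1000
After event 6: A_seq=1430 A_ack=392 B_seq=392 B_ack=1000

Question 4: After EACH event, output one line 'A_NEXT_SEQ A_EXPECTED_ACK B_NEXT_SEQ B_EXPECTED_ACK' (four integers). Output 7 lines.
1000 392 392 1000
1000 392 392 1000
1031 392 392 1000
1162 392 392 1000
1245 392 392 1000
1350 392 392 1000
1430 392 392 1000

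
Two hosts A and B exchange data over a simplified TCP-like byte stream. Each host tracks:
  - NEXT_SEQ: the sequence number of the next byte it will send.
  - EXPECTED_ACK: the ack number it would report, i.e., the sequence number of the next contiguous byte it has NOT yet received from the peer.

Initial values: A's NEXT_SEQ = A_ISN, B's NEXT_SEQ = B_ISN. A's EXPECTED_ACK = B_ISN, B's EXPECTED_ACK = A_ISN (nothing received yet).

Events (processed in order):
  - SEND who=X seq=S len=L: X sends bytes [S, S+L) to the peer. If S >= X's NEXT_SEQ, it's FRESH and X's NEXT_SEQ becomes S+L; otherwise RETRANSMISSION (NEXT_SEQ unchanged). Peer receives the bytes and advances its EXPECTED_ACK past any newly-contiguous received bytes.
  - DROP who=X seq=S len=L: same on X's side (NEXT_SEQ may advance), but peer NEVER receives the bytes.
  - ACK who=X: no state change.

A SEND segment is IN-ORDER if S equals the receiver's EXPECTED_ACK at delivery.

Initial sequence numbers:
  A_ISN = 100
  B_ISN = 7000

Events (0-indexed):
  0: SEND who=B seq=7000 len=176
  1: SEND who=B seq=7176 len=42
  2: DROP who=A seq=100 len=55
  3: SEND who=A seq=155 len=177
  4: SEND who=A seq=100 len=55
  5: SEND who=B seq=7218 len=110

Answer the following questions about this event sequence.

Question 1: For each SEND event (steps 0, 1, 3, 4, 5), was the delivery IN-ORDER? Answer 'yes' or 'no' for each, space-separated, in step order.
Answer: yes yes no yes yes

Derivation:
Step 0: SEND seq=7000 -> in-order
Step 1: SEND seq=7176 -> in-order
Step 3: SEND seq=155 -> out-of-order
Step 4: SEND seq=100 -> in-order
Step 5: SEND seq=7218 -> in-order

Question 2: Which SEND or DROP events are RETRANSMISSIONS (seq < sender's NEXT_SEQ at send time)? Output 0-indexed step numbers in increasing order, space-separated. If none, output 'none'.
Step 0: SEND seq=7000 -> fresh
Step 1: SEND seq=7176 -> fresh
Step 2: DROP seq=100 -> fresh
Step 3: SEND seq=155 -> fresh
Step 4: SEND seq=100 -> retransmit
Step 5: SEND seq=7218 -> fresh

Answer: 4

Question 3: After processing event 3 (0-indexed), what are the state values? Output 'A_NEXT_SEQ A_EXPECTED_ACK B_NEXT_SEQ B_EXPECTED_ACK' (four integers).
After event 0: A_seq=100 A_ack=7176 B_seq=7176 B_ack=100
After event 1: A_seq=100 A_ack=7218 B_seq=7218 B_ack=100
After event 2: A_seq=155 A_ack=7218 B_seq=7218 B_ack=100
After event 3: A_seq=332 A_ack=7218 B_seq=7218 B_ack=100

332 7218 7218 100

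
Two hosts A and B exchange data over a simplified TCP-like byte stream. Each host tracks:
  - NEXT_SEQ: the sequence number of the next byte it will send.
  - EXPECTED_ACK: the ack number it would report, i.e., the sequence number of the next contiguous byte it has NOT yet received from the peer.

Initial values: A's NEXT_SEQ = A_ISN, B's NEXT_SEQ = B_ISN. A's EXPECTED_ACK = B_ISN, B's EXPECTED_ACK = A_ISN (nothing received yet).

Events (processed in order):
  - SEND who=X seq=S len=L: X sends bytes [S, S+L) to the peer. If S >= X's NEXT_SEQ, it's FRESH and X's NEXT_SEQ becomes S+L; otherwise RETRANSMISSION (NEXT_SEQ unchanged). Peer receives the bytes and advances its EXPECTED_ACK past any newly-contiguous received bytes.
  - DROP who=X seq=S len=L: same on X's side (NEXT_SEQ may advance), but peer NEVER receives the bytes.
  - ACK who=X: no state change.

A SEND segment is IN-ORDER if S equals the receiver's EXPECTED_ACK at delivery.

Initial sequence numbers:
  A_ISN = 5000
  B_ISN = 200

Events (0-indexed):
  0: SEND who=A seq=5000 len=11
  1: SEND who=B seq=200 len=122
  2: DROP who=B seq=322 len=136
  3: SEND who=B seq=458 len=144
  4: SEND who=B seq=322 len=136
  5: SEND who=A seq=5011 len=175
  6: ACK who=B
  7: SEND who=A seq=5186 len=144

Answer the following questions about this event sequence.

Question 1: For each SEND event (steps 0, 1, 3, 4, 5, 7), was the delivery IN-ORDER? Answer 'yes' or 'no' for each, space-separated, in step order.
Answer: yes yes no yes yes yes

Derivation:
Step 0: SEND seq=5000 -> in-order
Step 1: SEND seq=200 -> in-order
Step 3: SEND seq=458 -> out-of-order
Step 4: SEND seq=322 -> in-order
Step 5: SEND seq=5011 -> in-order
Step 7: SEND seq=5186 -> in-order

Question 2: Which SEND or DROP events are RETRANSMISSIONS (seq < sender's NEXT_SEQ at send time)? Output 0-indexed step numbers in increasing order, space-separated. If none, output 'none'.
Step 0: SEND seq=5000 -> fresh
Step 1: SEND seq=200 -> fresh
Step 2: DROP seq=322 -> fresh
Step 3: SEND seq=458 -> fresh
Step 4: SEND seq=322 -> retransmit
Step 5: SEND seq=5011 -> fresh
Step 7: SEND seq=5186 -> fresh

Answer: 4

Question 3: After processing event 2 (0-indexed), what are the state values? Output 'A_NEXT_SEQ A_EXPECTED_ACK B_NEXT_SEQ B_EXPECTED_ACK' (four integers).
After event 0: A_seq=5011 A_ack=200 B_seq=200 B_ack=5011
After event 1: A_seq=5011 A_ack=322 B_seq=322 B_ack=5011
After event 2: A_seq=5011 A_ack=322 B_seq=458 B_ack=5011

5011 322 458 5011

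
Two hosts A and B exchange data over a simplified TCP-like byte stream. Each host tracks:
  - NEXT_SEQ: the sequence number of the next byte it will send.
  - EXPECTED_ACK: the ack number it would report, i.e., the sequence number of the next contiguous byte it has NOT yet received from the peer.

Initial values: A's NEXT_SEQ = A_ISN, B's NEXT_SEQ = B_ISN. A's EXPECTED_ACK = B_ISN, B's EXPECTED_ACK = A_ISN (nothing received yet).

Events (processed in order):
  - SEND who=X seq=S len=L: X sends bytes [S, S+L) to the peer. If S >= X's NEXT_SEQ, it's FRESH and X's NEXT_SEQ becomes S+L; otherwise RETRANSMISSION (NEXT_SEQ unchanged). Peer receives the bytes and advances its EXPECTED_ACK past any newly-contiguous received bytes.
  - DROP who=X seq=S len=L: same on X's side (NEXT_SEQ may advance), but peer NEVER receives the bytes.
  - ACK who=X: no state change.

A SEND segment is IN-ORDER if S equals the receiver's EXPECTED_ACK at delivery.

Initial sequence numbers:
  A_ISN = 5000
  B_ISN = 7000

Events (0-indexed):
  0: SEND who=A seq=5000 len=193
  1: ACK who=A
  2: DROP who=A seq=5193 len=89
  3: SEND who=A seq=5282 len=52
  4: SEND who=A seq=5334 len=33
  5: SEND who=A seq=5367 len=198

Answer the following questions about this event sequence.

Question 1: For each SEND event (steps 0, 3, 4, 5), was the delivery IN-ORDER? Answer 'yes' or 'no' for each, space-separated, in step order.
Answer: yes no no no

Derivation:
Step 0: SEND seq=5000 -> in-order
Step 3: SEND seq=5282 -> out-of-order
Step 4: SEND seq=5334 -> out-of-order
Step 5: SEND seq=5367 -> out-of-order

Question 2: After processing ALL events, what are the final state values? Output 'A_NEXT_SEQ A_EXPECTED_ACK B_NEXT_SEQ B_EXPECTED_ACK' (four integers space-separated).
Answer: 5565 7000 7000 5193

Derivation:
After event 0: A_seq=5193 A_ack=7000 B_seq=7000 B_ack=5193
After event 1: A_seq=5193 A_ack=7000 B_seq=7000 B_ack=5193
After event 2: A_seq=5282 A_ack=7000 B_seq=7000 B_ack=5193
After event 3: A_seq=5334 A_ack=7000 B_seq=7000 B_ack=5193
After event 4: A_seq=5367 A_ack=7000 B_seq=7000 B_ack=5193
After event 5: A_seq=5565 A_ack=7000 B_seq=7000 B_ack=5193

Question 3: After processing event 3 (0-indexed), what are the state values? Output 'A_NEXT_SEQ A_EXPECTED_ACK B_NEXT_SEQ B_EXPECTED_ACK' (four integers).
After event 0: A_seq=5193 A_ack=7000 B_seq=7000 B_ack=5193
After event 1: A_seq=5193 A_ack=7000 B_seq=7000 B_ack=5193
After event 2: A_seq=5282 A_ack=7000 B_seq=7000 B_ack=5193
After event 3: A_seq=5334 A_ack=7000 B_seq=7000 B_ack=5193

5334 7000 7000 5193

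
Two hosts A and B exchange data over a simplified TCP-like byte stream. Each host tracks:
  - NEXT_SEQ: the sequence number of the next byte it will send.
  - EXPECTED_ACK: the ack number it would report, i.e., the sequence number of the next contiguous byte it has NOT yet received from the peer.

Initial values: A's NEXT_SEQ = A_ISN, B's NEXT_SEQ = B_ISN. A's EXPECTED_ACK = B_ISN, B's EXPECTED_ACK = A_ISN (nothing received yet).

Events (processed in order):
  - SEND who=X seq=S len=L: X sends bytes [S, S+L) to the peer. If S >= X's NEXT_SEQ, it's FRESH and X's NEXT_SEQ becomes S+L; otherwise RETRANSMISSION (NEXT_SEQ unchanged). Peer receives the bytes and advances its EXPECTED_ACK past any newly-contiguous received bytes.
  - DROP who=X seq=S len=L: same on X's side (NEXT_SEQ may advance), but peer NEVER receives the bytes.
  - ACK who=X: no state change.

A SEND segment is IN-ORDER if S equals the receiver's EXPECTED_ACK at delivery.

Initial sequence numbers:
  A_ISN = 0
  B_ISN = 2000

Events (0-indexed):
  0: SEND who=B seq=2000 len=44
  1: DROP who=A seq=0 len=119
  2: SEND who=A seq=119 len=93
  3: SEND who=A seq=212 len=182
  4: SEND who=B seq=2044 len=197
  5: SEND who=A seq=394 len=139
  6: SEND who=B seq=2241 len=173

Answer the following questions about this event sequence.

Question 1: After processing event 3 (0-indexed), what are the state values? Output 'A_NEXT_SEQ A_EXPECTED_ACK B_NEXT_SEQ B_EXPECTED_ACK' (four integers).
After event 0: A_seq=0 A_ack=2044 B_seq=2044 B_ack=0
After event 1: A_seq=119 A_ack=2044 B_seq=2044 B_ack=0
After event 2: A_seq=212 A_ack=2044 B_seq=2044 B_ack=0
After event 3: A_seq=394 A_ack=2044 B_seq=2044 B_ack=0

394 2044 2044 0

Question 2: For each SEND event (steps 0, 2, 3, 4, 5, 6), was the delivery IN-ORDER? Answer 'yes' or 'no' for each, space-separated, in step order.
Answer: yes no no yes no yes

Derivation:
Step 0: SEND seq=2000 -> in-order
Step 2: SEND seq=119 -> out-of-order
Step 3: SEND seq=212 -> out-of-order
Step 4: SEND seq=2044 -> in-order
Step 5: SEND seq=394 -> out-of-order
Step 6: SEND seq=2241 -> in-order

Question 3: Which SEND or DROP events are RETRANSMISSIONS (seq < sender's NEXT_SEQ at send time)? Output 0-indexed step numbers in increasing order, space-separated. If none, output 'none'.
Step 0: SEND seq=2000 -> fresh
Step 1: DROP seq=0 -> fresh
Step 2: SEND seq=119 -> fresh
Step 3: SEND seq=212 -> fresh
Step 4: SEND seq=2044 -> fresh
Step 5: SEND seq=394 -> fresh
Step 6: SEND seq=2241 -> fresh

Answer: none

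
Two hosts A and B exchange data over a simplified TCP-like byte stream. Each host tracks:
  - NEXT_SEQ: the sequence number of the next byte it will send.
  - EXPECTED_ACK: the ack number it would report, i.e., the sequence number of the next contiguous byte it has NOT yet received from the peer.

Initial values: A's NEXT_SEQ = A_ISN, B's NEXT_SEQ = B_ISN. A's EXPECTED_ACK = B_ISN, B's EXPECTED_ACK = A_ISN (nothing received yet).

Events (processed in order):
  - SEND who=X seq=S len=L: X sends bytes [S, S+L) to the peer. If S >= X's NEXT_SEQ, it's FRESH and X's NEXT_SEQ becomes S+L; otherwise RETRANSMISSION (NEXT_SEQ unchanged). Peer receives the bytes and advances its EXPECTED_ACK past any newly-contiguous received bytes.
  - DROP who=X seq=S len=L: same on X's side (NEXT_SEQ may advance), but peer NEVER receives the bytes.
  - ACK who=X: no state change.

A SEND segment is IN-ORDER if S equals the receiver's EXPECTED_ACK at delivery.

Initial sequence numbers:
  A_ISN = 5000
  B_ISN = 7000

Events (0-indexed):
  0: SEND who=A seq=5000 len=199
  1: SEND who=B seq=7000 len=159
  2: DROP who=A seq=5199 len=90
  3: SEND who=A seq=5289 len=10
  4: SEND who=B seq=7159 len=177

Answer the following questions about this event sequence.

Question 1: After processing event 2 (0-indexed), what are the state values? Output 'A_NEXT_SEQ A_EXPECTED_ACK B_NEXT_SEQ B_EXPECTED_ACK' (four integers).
After event 0: A_seq=5199 A_ack=7000 B_seq=7000 B_ack=5199
After event 1: A_seq=5199 A_ack=7159 B_seq=7159 B_ack=5199
After event 2: A_seq=5289 A_ack=7159 B_seq=7159 B_ack=5199

5289 7159 7159 5199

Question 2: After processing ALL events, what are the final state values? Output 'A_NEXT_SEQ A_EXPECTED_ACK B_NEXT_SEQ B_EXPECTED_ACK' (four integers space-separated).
Answer: 5299 7336 7336 5199

Derivation:
After event 0: A_seq=5199 A_ack=7000 B_seq=7000 B_ack=5199
After event 1: A_seq=5199 A_ack=7159 B_seq=7159 B_ack=5199
After event 2: A_seq=5289 A_ack=7159 B_seq=7159 B_ack=5199
After event 3: A_seq=5299 A_ack=7159 B_seq=7159 B_ack=5199
After event 4: A_seq=5299 A_ack=7336 B_seq=7336 B_ack=5199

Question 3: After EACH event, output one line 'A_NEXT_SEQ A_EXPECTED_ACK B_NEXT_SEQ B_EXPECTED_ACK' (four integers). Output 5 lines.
5199 7000 7000 5199
5199 7159 7159 5199
5289 7159 7159 5199
5299 7159 7159 5199
5299 7336 7336 5199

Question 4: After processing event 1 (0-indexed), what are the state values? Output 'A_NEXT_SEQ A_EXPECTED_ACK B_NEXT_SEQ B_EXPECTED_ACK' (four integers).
After event 0: A_seq=5199 A_ack=7000 B_seq=7000 B_ack=5199
After event 1: A_seq=5199 A_ack=7159 B_seq=7159 B_ack=5199

5199 7159 7159 5199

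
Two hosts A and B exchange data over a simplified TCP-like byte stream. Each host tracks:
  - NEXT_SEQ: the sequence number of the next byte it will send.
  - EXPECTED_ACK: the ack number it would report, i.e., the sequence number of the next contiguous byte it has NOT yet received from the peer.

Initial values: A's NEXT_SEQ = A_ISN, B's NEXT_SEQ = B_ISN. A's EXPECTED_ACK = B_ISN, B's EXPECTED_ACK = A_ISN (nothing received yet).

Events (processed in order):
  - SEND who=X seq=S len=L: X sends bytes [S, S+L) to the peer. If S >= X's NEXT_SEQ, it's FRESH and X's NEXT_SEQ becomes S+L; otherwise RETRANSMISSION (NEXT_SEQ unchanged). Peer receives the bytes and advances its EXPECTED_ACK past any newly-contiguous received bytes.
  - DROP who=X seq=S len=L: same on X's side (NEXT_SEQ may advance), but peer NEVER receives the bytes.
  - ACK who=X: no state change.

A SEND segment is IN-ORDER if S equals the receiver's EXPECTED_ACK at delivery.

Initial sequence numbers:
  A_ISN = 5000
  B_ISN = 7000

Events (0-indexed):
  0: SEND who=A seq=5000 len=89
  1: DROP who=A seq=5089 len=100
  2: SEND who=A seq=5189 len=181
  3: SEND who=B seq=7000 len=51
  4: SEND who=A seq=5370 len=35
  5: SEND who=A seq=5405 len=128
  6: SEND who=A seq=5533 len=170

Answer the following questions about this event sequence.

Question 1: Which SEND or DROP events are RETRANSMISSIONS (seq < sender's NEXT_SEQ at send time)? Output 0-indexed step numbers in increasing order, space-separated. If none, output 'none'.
Answer: none

Derivation:
Step 0: SEND seq=5000 -> fresh
Step 1: DROP seq=5089 -> fresh
Step 2: SEND seq=5189 -> fresh
Step 3: SEND seq=7000 -> fresh
Step 4: SEND seq=5370 -> fresh
Step 5: SEND seq=5405 -> fresh
Step 6: SEND seq=5533 -> fresh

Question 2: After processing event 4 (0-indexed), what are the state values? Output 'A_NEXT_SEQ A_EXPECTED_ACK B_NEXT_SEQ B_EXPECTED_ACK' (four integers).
After event 0: A_seq=5089 A_ack=7000 B_seq=7000 B_ack=5089
After event 1: A_seq=5189 A_ack=7000 B_seq=7000 B_ack=5089
After event 2: A_seq=5370 A_ack=7000 B_seq=7000 B_ack=5089
After event 3: A_seq=5370 A_ack=7051 B_seq=7051 B_ack=5089
After event 4: A_seq=5405 A_ack=7051 B_seq=7051 B_ack=5089

5405 7051 7051 5089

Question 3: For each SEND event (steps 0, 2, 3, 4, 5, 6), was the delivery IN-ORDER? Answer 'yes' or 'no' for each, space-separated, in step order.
Step 0: SEND seq=5000 -> in-order
Step 2: SEND seq=5189 -> out-of-order
Step 3: SEND seq=7000 -> in-order
Step 4: SEND seq=5370 -> out-of-order
Step 5: SEND seq=5405 -> out-of-order
Step 6: SEND seq=5533 -> out-of-order

Answer: yes no yes no no no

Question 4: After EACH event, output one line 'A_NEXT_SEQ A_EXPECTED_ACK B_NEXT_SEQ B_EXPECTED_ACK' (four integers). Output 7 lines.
5089 7000 7000 5089
5189 7000 7000 5089
5370 7000 7000 5089
5370 7051 7051 5089
5405 7051 7051 5089
5533 7051 7051 5089
5703 7051 7051 5089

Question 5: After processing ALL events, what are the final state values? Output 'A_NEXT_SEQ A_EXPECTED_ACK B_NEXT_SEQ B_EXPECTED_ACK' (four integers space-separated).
Answer: 5703 7051 7051 5089

Derivation:
After event 0: A_seq=5089 A_ack=7000 B_seq=7000 B_ack=5089
After event 1: A_seq=5189 A_ack=7000 B_seq=7000 B_ack=5089
After event 2: A_seq=5370 A_ack=7000 B_seq=7000 B_ack=5089
After event 3: A_seq=5370 A_ack=7051 B_seq=7051 B_ack=5089
After event 4: A_seq=5405 A_ack=7051 B_seq=7051 B_ack=5089
After event 5: A_seq=5533 A_ack=7051 B_seq=7051 B_ack=5089
After event 6: A_seq=5703 A_ack=7051 B_seq=7051 B_ack=5089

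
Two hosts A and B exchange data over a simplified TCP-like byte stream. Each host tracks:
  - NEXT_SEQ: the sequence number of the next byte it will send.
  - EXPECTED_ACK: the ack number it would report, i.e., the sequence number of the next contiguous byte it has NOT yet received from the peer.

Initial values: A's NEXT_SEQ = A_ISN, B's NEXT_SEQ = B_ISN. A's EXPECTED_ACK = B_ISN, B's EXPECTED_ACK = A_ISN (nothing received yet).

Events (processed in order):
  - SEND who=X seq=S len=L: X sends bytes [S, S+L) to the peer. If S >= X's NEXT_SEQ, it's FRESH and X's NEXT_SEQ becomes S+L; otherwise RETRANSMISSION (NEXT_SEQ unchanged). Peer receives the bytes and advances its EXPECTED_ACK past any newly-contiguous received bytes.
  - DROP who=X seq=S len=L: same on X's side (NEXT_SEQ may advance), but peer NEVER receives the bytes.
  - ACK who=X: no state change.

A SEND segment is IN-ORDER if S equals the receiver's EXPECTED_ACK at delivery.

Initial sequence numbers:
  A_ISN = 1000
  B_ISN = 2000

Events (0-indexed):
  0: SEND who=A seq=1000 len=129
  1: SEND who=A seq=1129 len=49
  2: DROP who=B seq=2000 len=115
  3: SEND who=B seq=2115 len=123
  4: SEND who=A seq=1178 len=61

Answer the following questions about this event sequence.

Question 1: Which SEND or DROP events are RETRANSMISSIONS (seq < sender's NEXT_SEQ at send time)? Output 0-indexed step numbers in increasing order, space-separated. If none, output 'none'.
Step 0: SEND seq=1000 -> fresh
Step 1: SEND seq=1129 -> fresh
Step 2: DROP seq=2000 -> fresh
Step 3: SEND seq=2115 -> fresh
Step 4: SEND seq=1178 -> fresh

Answer: none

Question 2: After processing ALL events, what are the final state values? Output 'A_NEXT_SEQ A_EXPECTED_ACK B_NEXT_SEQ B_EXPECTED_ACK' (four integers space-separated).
Answer: 1239 2000 2238 1239

Derivation:
After event 0: A_seq=1129 A_ack=2000 B_seq=2000 B_ack=1129
After event 1: A_seq=1178 A_ack=2000 B_seq=2000 B_ack=1178
After event 2: A_seq=1178 A_ack=2000 B_seq=2115 B_ack=1178
After event 3: A_seq=1178 A_ack=2000 B_seq=2238 B_ack=1178
After event 4: A_seq=1239 A_ack=2000 B_seq=2238 B_ack=1239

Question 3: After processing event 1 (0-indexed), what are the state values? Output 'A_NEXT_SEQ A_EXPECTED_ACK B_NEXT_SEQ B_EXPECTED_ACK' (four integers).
After event 0: A_seq=1129 A_ack=2000 B_seq=2000 B_ack=1129
After event 1: A_seq=1178 A_ack=2000 B_seq=2000 B_ack=1178

1178 2000 2000 1178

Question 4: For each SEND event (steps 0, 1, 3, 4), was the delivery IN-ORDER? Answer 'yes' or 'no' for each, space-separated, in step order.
Step 0: SEND seq=1000 -> in-order
Step 1: SEND seq=1129 -> in-order
Step 3: SEND seq=2115 -> out-of-order
Step 4: SEND seq=1178 -> in-order

Answer: yes yes no yes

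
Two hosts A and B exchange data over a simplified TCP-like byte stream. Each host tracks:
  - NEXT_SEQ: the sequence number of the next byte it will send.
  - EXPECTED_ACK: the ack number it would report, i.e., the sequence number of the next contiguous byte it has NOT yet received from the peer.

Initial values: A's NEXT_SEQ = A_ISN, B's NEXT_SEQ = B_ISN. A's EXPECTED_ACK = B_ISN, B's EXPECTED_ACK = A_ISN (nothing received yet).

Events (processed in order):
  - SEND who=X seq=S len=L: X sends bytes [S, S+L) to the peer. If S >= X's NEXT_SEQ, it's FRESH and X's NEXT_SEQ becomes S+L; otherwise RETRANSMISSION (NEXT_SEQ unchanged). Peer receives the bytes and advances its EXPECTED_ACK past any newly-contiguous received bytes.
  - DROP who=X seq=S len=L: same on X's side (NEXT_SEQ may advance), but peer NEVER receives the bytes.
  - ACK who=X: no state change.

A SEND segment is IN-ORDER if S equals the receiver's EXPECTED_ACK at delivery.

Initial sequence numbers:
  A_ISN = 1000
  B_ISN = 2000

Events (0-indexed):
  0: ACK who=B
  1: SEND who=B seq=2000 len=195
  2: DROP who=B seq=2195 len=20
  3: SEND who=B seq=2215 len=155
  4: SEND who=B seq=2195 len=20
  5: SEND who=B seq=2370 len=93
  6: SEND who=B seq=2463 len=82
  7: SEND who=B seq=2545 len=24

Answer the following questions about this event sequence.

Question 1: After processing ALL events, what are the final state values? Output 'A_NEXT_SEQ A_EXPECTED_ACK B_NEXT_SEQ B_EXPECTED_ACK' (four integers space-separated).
Answer: 1000 2569 2569 1000

Derivation:
After event 0: A_seq=1000 A_ack=2000 B_seq=2000 B_ack=1000
After event 1: A_seq=1000 A_ack=2195 B_seq=2195 B_ack=1000
After event 2: A_seq=1000 A_ack=2195 B_seq=2215 B_ack=1000
After event 3: A_seq=1000 A_ack=2195 B_seq=2370 B_ack=1000
After event 4: A_seq=1000 A_ack=2370 B_seq=2370 B_ack=1000
After event 5: A_seq=1000 A_ack=2463 B_seq=2463 B_ack=1000
After event 6: A_seq=1000 A_ack=2545 B_seq=2545 B_ack=1000
After event 7: A_seq=1000 A_ack=2569 B_seq=2569 B_ack=1000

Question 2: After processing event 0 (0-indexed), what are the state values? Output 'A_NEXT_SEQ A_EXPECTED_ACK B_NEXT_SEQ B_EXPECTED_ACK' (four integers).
After event 0: A_seq=1000 A_ack=2000 B_seq=2000 B_ack=1000

1000 2000 2000 1000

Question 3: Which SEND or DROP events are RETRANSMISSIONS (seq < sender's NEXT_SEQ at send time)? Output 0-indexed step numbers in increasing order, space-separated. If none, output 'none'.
Step 1: SEND seq=2000 -> fresh
Step 2: DROP seq=2195 -> fresh
Step 3: SEND seq=2215 -> fresh
Step 4: SEND seq=2195 -> retransmit
Step 5: SEND seq=2370 -> fresh
Step 6: SEND seq=2463 -> fresh
Step 7: SEND seq=2545 -> fresh

Answer: 4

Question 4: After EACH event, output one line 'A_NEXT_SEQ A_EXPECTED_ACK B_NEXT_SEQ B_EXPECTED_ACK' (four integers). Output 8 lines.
1000 2000 2000 1000
1000 2195 2195 1000
1000 2195 2215 1000
1000 2195 2370 1000
1000 2370 2370 1000
1000 2463 2463 1000
1000 2545 2545 1000
1000 2569 2569 1000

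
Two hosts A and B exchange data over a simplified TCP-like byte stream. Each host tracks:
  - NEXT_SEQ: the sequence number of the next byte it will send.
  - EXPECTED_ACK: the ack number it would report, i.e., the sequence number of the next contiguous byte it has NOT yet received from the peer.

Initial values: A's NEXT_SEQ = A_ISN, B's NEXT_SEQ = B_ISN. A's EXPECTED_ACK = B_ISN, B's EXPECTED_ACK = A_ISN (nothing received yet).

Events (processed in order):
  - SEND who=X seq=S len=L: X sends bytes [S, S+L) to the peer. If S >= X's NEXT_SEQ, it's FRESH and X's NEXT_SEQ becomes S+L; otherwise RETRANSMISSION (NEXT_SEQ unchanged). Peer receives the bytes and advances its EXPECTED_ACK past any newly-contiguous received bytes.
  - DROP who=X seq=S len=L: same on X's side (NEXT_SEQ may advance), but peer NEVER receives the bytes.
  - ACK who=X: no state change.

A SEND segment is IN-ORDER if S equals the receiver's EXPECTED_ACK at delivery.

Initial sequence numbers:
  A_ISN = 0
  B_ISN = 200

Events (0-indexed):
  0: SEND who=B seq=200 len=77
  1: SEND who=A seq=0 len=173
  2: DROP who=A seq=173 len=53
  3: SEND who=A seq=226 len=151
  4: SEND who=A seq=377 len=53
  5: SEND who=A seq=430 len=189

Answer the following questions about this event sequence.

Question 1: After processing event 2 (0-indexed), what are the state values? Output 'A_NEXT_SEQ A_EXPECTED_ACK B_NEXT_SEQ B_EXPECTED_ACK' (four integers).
After event 0: A_seq=0 A_ack=277 B_seq=277 B_ack=0
After event 1: A_seq=173 A_ack=277 B_seq=277 B_ack=173
After event 2: A_seq=226 A_ack=277 B_seq=277 B_ack=173

226 277 277 173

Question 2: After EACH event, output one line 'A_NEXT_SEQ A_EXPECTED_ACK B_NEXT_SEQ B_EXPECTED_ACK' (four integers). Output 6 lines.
0 277 277 0
173 277 277 173
226 277 277 173
377 277 277 173
430 277 277 173
619 277 277 173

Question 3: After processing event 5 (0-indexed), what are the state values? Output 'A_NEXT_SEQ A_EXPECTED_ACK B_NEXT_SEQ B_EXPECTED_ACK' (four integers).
After event 0: A_seq=0 A_ack=277 B_seq=277 B_ack=0
After event 1: A_seq=173 A_ack=277 B_seq=277 B_ack=173
After event 2: A_seq=226 A_ack=277 B_seq=277 B_ack=173
After event 3: A_seq=377 A_ack=277 B_seq=277 B_ack=173
After event 4: A_seq=430 A_ack=277 B_seq=277 B_ack=173
After event 5: A_seq=619 A_ack=277 B_seq=277 B_ack=173

619 277 277 173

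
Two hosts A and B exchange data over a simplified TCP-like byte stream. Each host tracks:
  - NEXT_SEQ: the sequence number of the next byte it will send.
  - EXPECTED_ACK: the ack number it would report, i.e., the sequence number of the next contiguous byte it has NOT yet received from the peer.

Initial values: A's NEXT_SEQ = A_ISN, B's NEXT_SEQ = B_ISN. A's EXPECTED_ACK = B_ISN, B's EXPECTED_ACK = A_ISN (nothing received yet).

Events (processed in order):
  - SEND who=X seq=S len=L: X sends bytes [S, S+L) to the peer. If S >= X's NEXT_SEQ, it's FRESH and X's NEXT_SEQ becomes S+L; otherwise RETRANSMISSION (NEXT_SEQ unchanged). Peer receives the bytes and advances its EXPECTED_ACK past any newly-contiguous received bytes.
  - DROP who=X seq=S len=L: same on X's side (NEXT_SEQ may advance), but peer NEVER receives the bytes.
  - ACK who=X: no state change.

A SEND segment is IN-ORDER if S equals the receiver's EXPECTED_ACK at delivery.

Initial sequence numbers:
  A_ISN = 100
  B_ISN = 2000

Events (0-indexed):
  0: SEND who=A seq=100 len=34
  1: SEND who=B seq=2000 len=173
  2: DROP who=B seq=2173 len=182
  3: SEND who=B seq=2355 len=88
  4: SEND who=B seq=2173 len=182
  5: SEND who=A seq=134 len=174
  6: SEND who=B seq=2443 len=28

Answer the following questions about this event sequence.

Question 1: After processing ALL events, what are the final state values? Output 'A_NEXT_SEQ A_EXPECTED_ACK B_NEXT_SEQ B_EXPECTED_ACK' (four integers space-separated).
After event 0: A_seq=134 A_ack=2000 B_seq=2000 B_ack=134
After event 1: A_seq=134 A_ack=2173 B_seq=2173 B_ack=134
After event 2: A_seq=134 A_ack=2173 B_seq=2355 B_ack=134
After event 3: A_seq=134 A_ack=2173 B_seq=2443 B_ack=134
After event 4: A_seq=134 A_ack=2443 B_seq=2443 B_ack=134
After event 5: A_seq=308 A_ack=2443 B_seq=2443 B_ack=308
After event 6: A_seq=308 A_ack=2471 B_seq=2471 B_ack=308

Answer: 308 2471 2471 308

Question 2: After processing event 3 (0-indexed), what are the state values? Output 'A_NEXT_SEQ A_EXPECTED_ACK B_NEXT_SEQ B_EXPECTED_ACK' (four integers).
After event 0: A_seq=134 A_ack=2000 B_seq=2000 B_ack=134
After event 1: A_seq=134 A_ack=2173 B_seq=2173 B_ack=134
After event 2: A_seq=134 A_ack=2173 B_seq=2355 B_ack=134
After event 3: A_seq=134 A_ack=2173 B_seq=2443 B_ack=134

134 2173 2443 134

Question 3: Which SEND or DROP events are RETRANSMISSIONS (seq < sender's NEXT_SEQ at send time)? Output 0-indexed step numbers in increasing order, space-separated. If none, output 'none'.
Answer: 4

Derivation:
Step 0: SEND seq=100 -> fresh
Step 1: SEND seq=2000 -> fresh
Step 2: DROP seq=2173 -> fresh
Step 3: SEND seq=2355 -> fresh
Step 4: SEND seq=2173 -> retransmit
Step 5: SEND seq=134 -> fresh
Step 6: SEND seq=2443 -> fresh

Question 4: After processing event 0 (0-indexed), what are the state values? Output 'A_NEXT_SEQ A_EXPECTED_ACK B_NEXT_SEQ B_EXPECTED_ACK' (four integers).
After event 0: A_seq=134 A_ack=2000 B_seq=2000 B_ack=134

134 2000 2000 134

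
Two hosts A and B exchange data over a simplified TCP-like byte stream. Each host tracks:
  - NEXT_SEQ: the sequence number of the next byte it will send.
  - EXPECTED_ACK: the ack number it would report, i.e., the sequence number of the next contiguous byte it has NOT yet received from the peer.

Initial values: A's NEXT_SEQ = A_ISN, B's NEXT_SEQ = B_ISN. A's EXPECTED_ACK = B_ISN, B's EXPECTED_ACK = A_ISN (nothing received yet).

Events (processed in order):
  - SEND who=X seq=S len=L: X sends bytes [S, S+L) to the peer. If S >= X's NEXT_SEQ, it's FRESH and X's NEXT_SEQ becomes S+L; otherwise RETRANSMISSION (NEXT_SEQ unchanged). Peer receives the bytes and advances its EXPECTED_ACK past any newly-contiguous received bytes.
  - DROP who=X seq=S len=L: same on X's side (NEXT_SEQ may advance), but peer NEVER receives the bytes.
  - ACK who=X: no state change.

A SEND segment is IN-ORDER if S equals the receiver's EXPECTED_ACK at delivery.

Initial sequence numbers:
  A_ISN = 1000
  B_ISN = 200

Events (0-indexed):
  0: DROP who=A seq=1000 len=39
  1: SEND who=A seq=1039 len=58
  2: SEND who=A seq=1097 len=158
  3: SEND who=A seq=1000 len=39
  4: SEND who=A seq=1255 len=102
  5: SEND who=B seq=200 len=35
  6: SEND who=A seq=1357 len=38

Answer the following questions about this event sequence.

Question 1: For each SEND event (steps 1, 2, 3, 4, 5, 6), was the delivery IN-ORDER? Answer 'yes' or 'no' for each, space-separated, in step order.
Step 1: SEND seq=1039 -> out-of-order
Step 2: SEND seq=1097 -> out-of-order
Step 3: SEND seq=1000 -> in-order
Step 4: SEND seq=1255 -> in-order
Step 5: SEND seq=200 -> in-order
Step 6: SEND seq=1357 -> in-order

Answer: no no yes yes yes yes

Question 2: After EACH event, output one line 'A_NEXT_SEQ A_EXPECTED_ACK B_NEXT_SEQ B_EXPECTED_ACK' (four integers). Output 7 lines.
1039 200 200 1000
1097 200 200 1000
1255 200 200 1000
1255 200 200 1255
1357 200 200 1357
1357 235 235 1357
1395 235 235 1395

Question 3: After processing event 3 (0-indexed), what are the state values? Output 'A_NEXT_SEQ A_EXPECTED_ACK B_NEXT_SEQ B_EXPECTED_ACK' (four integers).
After event 0: A_seq=1039 A_ack=200 B_seq=200 B_ack=1000
After event 1: A_seq=1097 A_ack=200 B_seq=200 B_ack=1000
After event 2: A_seq=1255 A_ack=200 B_seq=200 B_ack=1000
After event 3: A_seq=1255 A_ack=200 B_seq=200 B_ack=1255

1255 200 200 1255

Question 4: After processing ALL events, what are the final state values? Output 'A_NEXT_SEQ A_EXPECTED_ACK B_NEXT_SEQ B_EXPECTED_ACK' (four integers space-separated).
Answer: 1395 235 235 1395

Derivation:
After event 0: A_seq=1039 A_ack=200 B_seq=200 B_ack=1000
After event 1: A_seq=1097 A_ack=200 B_seq=200 B_ack=1000
After event 2: A_seq=1255 A_ack=200 B_seq=200 B_ack=1000
After event 3: A_seq=1255 A_ack=200 B_seq=200 B_ack=1255
After event 4: A_seq=1357 A_ack=200 B_seq=200 B_ack=1357
After event 5: A_seq=1357 A_ack=235 B_seq=235 B_ack=1357
After event 6: A_seq=1395 A_ack=235 B_seq=235 B_ack=1395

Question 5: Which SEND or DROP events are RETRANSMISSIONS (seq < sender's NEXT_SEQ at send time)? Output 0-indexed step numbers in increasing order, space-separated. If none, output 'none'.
Step 0: DROP seq=1000 -> fresh
Step 1: SEND seq=1039 -> fresh
Step 2: SEND seq=1097 -> fresh
Step 3: SEND seq=1000 -> retransmit
Step 4: SEND seq=1255 -> fresh
Step 5: SEND seq=200 -> fresh
Step 6: SEND seq=1357 -> fresh

Answer: 3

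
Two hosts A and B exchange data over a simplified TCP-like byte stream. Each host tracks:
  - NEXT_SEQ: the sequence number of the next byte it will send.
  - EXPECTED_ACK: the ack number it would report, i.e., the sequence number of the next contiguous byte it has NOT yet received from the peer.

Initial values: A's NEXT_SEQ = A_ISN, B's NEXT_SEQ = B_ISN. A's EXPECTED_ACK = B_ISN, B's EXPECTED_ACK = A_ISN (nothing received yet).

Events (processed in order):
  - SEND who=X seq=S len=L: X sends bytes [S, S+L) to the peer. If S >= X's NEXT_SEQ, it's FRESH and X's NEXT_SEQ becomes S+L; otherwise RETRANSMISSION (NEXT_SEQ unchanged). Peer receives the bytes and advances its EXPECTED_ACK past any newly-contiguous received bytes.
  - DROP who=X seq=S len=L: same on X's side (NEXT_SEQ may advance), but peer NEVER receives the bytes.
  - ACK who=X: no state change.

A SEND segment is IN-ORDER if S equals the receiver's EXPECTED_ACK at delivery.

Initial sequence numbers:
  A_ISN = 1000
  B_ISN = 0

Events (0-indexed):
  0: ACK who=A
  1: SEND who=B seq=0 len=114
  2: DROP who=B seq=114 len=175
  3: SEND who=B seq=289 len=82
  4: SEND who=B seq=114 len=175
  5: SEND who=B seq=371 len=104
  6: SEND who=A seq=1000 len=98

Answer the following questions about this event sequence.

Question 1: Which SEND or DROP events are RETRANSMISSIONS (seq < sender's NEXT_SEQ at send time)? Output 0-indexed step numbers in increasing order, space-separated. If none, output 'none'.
Answer: 4

Derivation:
Step 1: SEND seq=0 -> fresh
Step 2: DROP seq=114 -> fresh
Step 3: SEND seq=289 -> fresh
Step 4: SEND seq=114 -> retransmit
Step 5: SEND seq=371 -> fresh
Step 6: SEND seq=1000 -> fresh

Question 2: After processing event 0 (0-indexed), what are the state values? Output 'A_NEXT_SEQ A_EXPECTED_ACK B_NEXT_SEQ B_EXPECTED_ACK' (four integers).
After event 0: A_seq=1000 A_ack=0 B_seq=0 B_ack=1000

1000 0 0 1000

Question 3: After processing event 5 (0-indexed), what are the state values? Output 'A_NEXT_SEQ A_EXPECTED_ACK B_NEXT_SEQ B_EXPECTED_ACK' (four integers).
After event 0: A_seq=1000 A_ack=0 B_seq=0 B_ack=1000
After event 1: A_seq=1000 A_ack=114 B_seq=114 B_ack=1000
After event 2: A_seq=1000 A_ack=114 B_seq=289 B_ack=1000
After event 3: A_seq=1000 A_ack=114 B_seq=371 B_ack=1000
After event 4: A_seq=1000 A_ack=371 B_seq=371 B_ack=1000
After event 5: A_seq=1000 A_ack=475 B_seq=475 B_ack=1000

1000 475 475 1000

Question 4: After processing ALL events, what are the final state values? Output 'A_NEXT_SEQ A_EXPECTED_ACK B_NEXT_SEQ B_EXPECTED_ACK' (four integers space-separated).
Answer: 1098 475 475 1098

Derivation:
After event 0: A_seq=1000 A_ack=0 B_seq=0 B_ack=1000
After event 1: A_seq=1000 A_ack=114 B_seq=114 B_ack=1000
After event 2: A_seq=1000 A_ack=114 B_seq=289 B_ack=1000
After event 3: A_seq=1000 A_ack=114 B_seq=371 B_ack=1000
After event 4: A_seq=1000 A_ack=371 B_seq=371 B_ack=1000
After event 5: A_seq=1000 A_ack=475 B_seq=475 B_ack=1000
After event 6: A_seq=1098 A_ack=475 B_seq=475 B_ack=1098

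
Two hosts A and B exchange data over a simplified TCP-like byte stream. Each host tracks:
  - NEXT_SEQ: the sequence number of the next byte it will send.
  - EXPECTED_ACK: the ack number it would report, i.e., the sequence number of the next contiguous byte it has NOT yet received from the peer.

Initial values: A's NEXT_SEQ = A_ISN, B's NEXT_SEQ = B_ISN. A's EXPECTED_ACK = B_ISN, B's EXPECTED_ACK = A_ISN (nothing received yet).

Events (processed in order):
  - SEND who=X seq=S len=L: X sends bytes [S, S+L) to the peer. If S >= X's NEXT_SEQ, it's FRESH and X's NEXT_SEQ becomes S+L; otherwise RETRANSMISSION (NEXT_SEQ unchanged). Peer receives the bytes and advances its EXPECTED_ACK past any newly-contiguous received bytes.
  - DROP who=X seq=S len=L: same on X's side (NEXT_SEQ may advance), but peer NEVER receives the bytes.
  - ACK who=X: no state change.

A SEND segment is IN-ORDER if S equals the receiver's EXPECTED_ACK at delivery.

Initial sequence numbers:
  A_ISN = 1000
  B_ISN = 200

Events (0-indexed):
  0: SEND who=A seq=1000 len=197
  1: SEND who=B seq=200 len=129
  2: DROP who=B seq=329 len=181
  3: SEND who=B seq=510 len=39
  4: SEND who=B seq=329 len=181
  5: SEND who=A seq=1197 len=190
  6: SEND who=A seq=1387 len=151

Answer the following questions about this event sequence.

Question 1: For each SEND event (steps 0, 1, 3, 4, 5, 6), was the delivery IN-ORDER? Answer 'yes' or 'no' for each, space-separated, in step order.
Step 0: SEND seq=1000 -> in-order
Step 1: SEND seq=200 -> in-order
Step 3: SEND seq=510 -> out-of-order
Step 4: SEND seq=329 -> in-order
Step 5: SEND seq=1197 -> in-order
Step 6: SEND seq=1387 -> in-order

Answer: yes yes no yes yes yes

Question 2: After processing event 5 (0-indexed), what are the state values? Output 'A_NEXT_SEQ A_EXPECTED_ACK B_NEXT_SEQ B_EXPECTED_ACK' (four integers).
After event 0: A_seq=1197 A_ack=200 B_seq=200 B_ack=1197
After event 1: A_seq=1197 A_ack=329 B_seq=329 B_ack=1197
After event 2: A_seq=1197 A_ack=329 B_seq=510 B_ack=1197
After event 3: A_seq=1197 A_ack=329 B_seq=549 B_ack=1197
After event 4: A_seq=1197 A_ack=549 B_seq=549 B_ack=1197
After event 5: A_seq=1387 A_ack=549 B_seq=549 B_ack=1387

1387 549 549 1387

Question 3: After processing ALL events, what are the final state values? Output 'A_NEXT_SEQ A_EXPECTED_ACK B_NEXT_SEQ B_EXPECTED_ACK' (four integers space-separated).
After event 0: A_seq=1197 A_ack=200 B_seq=200 B_ack=1197
After event 1: A_seq=1197 A_ack=329 B_seq=329 B_ack=1197
After event 2: A_seq=1197 A_ack=329 B_seq=510 B_ack=1197
After event 3: A_seq=1197 A_ack=329 B_seq=549 B_ack=1197
After event 4: A_seq=1197 A_ack=549 B_seq=549 B_ack=1197
After event 5: A_seq=1387 A_ack=549 B_seq=549 B_ack=1387
After event 6: A_seq=1538 A_ack=549 B_seq=549 B_ack=1538

Answer: 1538 549 549 1538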